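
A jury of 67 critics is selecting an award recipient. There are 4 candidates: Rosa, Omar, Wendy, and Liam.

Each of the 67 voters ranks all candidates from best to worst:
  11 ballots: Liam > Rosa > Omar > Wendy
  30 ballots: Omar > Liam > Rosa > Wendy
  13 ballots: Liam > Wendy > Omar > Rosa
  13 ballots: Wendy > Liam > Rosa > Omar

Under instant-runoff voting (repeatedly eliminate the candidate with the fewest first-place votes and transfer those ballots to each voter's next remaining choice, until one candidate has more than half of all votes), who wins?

Liam

Round 1: Rosa 0, Omar 30, Wendy 13, Liam 24. Rosa eliminated.
Round 2: Omar 30, Wendy 13, Liam 24. Wendy eliminated.
Round 3: Omar 30, Liam 37. Liam has a majority (≥34).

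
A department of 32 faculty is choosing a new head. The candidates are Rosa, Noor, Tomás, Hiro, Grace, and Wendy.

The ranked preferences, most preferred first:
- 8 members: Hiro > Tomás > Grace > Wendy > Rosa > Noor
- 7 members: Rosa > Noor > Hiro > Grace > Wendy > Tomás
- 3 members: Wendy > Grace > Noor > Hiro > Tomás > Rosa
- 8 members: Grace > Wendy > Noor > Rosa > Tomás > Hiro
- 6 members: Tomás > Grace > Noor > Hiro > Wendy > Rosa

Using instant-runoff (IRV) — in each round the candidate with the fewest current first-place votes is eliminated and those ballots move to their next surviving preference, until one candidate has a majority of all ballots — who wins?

Round 1: Rosa 7, Noor 0, Tomás 6, Hiro 8, Grace 8, Wendy 3. Noor eliminated.
Round 2: Rosa 7, Tomás 6, Hiro 8, Grace 8, Wendy 3. Wendy eliminated.
Round 3: Rosa 7, Tomás 6, Hiro 8, Grace 11. Tomás eliminated.
Round 4: Rosa 7, Hiro 8, Grace 17. Grace has a majority (≥17).

Grace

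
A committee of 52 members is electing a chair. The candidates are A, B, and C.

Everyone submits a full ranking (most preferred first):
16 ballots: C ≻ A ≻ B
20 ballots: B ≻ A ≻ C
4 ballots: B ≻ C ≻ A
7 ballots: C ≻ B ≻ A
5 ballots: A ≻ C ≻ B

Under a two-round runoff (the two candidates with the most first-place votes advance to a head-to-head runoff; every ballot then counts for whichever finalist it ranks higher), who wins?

Round 1 first-place votes: A 5, B 24, C 23. B and C advance.
Runoff: B is ranked above C on 24 ballots, C above B on 28.

C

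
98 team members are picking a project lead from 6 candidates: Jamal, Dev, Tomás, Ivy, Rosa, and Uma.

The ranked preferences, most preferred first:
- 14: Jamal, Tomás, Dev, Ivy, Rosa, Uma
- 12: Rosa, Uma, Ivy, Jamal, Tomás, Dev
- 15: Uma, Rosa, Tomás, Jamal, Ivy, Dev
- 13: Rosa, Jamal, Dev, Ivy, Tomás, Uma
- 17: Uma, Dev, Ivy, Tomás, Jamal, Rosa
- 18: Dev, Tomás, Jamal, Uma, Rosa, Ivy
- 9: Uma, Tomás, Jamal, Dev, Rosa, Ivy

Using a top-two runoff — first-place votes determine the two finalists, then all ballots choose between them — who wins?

Round 1 first-place votes: Jamal 14, Dev 18, Tomás 0, Ivy 0, Rosa 25, Uma 41. Uma and Rosa advance.
Runoff: Uma is ranked above Rosa on 59 ballots, Rosa above Uma on 39.

Uma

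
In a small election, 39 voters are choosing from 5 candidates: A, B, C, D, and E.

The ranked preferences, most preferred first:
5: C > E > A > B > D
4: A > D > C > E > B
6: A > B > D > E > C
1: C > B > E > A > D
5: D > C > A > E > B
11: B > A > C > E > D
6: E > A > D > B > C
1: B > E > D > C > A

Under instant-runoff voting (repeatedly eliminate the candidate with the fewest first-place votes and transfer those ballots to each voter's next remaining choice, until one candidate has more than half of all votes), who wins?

Round 1: A 10, B 12, C 6, D 5, E 6. D eliminated.
Round 2: A 10, B 12, C 11, E 6. E eliminated.
Round 3: A 16, B 12, C 11. C eliminated.
Round 4: A 26, B 13. A has a majority (≥20).

A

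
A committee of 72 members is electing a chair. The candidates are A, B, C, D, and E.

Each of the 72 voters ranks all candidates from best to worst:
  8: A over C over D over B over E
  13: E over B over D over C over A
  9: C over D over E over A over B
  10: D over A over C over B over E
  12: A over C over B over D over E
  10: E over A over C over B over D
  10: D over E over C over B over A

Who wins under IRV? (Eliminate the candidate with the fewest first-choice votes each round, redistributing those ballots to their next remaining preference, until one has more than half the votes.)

Round 1: A 20, B 0, C 9, D 20, E 23. B eliminated.
Round 2: A 20, C 9, D 20, E 23. C eliminated.
Round 3: A 20, D 29, E 23. A eliminated.
Round 4: D 49, E 23. D has a majority (≥37).

D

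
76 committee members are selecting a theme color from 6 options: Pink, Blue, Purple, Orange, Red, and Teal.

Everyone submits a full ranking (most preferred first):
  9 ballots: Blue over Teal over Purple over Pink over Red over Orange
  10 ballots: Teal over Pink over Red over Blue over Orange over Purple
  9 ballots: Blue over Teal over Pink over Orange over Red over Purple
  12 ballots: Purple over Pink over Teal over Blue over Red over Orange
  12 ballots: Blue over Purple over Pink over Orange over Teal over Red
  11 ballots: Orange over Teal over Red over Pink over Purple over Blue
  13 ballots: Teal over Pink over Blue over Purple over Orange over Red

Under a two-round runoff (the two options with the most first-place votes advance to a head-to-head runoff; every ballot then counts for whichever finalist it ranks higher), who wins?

Round 1 first-place votes: Pink 0, Blue 30, Purple 12, Orange 11, Red 0, Teal 23. Blue and Teal advance.
Runoff: Blue is ranked above Teal on 30 ballots, Teal above Blue on 46.

Teal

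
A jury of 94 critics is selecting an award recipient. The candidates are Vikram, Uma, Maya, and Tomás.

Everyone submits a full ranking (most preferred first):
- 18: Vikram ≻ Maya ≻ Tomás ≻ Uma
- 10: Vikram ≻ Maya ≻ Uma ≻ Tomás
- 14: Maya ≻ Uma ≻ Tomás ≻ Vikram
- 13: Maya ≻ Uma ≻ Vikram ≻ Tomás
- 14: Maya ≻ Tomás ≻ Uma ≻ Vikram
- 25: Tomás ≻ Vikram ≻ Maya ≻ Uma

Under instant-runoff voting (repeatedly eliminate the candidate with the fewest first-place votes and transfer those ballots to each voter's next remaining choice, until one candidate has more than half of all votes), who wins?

Vikram

Round 1: Vikram 28, Uma 0, Maya 41, Tomás 25. Uma eliminated.
Round 2: Vikram 28, Maya 41, Tomás 25. Tomás eliminated.
Round 3: Vikram 53, Maya 41. Vikram has a majority (≥48).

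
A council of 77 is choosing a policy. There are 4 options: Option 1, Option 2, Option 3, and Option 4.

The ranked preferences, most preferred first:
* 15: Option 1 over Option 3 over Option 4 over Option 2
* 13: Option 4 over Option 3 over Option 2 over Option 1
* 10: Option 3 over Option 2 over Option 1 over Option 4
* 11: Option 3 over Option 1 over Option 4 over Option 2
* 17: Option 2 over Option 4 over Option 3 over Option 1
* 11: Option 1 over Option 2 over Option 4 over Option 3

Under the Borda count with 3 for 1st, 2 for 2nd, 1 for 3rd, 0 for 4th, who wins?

Option 1: 15×3 + 13×0 + 10×1 + 11×2 + 17×0 + 11×3 = 110
Option 2: 15×0 + 13×1 + 10×2 + 11×0 + 17×3 + 11×2 = 106
Option 3: 15×2 + 13×2 + 10×3 + 11×3 + 17×1 + 11×0 = 136
Option 4: 15×1 + 13×3 + 10×0 + 11×1 + 17×2 + 11×1 = 110

Option 3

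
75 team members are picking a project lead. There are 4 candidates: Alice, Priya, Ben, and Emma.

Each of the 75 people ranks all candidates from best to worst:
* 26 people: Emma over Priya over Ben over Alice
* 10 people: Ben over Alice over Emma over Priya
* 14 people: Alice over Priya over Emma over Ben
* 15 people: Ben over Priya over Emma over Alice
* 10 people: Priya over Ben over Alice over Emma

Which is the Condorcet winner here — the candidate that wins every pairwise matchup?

Priya vs Alice: 51–24
Priya vs Ben: 50–25
Priya vs Emma: 39–36
Priya beats every other candidate.

Priya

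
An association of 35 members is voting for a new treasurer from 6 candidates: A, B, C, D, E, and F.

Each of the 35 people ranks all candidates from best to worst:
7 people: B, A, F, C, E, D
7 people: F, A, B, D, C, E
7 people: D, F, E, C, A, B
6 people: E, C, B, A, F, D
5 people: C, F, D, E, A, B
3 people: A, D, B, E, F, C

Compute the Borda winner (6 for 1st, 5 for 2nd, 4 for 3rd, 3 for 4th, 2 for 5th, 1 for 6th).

F

A: 7×5 + 7×5 + 7×2 + 6×3 + 5×2 + 3×6 = 130
B: 7×6 + 7×4 + 7×1 + 6×4 + 5×1 + 3×4 = 118
C: 7×3 + 7×2 + 7×3 + 6×5 + 5×6 + 3×1 = 119
D: 7×1 + 7×3 + 7×6 + 6×1 + 5×4 + 3×5 = 111
E: 7×2 + 7×1 + 7×4 + 6×6 + 5×3 + 3×3 = 109
F: 7×4 + 7×6 + 7×5 + 6×2 + 5×5 + 3×2 = 148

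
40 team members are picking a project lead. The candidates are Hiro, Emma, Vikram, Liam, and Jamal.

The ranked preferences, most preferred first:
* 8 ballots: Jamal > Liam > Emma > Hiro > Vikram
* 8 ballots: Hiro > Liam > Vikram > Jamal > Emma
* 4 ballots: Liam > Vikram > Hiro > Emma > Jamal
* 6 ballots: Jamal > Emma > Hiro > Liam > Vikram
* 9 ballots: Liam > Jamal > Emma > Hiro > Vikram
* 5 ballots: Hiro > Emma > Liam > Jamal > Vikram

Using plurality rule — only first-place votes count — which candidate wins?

First-place votes: Hiro 13, Emma 0, Vikram 0, Liam 13, Jamal 14.

Jamal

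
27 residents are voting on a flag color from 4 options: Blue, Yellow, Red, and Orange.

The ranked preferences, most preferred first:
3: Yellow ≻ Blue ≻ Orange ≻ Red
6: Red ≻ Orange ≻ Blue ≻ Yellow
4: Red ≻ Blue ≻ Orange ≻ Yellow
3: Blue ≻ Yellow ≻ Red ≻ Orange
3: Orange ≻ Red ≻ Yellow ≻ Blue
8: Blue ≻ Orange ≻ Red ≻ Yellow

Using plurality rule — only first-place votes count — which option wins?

First-place votes: Blue 11, Yellow 3, Red 10, Orange 3.

Blue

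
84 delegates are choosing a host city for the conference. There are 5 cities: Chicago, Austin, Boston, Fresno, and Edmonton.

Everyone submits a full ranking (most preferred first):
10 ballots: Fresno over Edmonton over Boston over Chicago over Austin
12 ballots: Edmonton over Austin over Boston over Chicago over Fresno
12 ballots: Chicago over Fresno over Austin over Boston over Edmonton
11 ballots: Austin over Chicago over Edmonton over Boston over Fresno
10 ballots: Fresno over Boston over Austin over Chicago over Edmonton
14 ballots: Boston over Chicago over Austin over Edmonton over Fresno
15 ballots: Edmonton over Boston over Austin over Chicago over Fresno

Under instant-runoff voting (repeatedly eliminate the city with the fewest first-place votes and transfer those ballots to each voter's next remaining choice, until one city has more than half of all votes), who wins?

Round 1: Chicago 12, Austin 11, Boston 14, Fresno 20, Edmonton 27. Austin eliminated.
Round 2: Chicago 23, Boston 14, Fresno 20, Edmonton 27. Boston eliminated.
Round 3: Chicago 37, Fresno 20, Edmonton 27. Fresno eliminated.
Round 4: Chicago 47, Edmonton 37. Chicago has a majority (≥43).

Chicago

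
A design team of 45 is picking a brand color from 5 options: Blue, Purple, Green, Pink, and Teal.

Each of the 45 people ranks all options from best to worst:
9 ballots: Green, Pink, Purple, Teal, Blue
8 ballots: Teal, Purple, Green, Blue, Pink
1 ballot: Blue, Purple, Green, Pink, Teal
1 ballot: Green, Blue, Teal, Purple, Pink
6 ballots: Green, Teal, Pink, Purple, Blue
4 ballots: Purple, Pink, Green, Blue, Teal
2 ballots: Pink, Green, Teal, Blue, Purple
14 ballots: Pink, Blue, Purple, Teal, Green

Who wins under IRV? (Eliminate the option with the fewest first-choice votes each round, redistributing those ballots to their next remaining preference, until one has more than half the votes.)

Green

Round 1: Blue 1, Purple 4, Green 16, Pink 16, Teal 8. Blue eliminated.
Round 2: Purple 5, Green 16, Pink 16, Teal 8. Purple eliminated.
Round 3: Green 17, Pink 20, Teal 8. Teal eliminated.
Round 4: Green 25, Pink 20. Green has a majority (≥23).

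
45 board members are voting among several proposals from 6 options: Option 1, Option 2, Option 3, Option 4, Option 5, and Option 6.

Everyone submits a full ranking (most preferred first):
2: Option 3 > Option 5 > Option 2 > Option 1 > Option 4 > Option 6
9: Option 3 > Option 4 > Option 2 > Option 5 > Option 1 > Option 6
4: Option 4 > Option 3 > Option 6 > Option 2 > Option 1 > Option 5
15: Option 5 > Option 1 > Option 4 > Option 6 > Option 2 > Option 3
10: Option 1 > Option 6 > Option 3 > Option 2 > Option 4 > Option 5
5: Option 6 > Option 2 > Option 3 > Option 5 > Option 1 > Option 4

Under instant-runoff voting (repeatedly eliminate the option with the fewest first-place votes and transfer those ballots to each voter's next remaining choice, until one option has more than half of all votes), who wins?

Option 3

Round 1: Option 1 10, Option 2 0, Option 3 11, Option 4 4, Option 5 15, Option 6 5. Option 2 eliminated.
Round 2: Option 1 10, Option 3 11, Option 4 4, Option 5 15, Option 6 5. Option 4 eliminated.
Round 3: Option 1 10, Option 3 15, Option 5 15, Option 6 5. Option 6 eliminated.
Round 4: Option 1 10, Option 3 20, Option 5 15. Option 1 eliminated.
Round 5: Option 3 30, Option 5 15. Option 3 has a majority (≥23).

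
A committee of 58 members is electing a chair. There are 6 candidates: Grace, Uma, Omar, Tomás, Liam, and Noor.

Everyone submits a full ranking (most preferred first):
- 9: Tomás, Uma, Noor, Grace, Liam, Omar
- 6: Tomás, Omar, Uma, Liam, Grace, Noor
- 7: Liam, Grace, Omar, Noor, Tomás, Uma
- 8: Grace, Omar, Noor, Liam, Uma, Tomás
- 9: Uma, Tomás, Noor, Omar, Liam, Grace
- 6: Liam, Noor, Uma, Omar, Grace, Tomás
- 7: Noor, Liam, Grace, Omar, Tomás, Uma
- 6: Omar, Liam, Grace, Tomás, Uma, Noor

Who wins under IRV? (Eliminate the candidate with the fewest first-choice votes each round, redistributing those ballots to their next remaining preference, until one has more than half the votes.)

Liam

Round 1: Grace 8, Uma 9, Omar 6, Tomás 15, Liam 13, Noor 7. Omar eliminated.
Round 2: Grace 8, Uma 9, Tomás 15, Liam 19, Noor 7. Noor eliminated.
Round 3: Grace 8, Uma 9, Tomás 15, Liam 26. Grace eliminated.
Round 4: Uma 9, Tomás 15, Liam 34. Liam has a majority (≥30).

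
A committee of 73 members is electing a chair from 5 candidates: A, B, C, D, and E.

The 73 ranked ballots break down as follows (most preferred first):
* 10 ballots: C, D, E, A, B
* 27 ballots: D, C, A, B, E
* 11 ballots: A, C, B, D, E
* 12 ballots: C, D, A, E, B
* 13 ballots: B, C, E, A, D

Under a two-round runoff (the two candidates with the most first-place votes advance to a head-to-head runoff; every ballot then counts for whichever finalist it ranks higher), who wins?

Round 1 first-place votes: A 11, B 13, C 22, D 27, E 0. D and C advance.
Runoff: D is ranked above C on 27 ballots, C above D on 46.

C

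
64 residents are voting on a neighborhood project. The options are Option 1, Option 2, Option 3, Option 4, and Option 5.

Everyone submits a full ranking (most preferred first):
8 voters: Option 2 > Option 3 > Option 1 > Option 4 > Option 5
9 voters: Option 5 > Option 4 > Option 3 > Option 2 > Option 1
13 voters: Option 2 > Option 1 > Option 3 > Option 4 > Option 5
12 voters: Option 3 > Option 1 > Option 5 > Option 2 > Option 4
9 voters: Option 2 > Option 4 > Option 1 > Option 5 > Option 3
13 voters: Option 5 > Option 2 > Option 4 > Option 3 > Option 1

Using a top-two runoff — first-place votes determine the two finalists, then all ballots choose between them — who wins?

Round 1 first-place votes: Option 1 0, Option 2 30, Option 3 12, Option 4 0, Option 5 22. Option 2 and Option 5 advance.
Runoff: Option 2 is ranked above Option 5 on 30 ballots, Option 5 above Option 2 on 34.

Option 5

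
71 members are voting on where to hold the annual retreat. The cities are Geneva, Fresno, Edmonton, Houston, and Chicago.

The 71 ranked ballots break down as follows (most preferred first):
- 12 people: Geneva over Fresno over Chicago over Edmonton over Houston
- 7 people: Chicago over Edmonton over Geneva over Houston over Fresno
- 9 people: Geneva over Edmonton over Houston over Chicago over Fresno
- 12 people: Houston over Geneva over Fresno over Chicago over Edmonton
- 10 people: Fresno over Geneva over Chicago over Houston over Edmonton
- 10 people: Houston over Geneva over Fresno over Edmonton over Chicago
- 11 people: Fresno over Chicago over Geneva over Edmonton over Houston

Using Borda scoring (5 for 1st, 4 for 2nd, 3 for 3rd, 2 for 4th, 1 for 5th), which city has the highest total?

Geneva

Geneva: 12×5 + 7×3 + 9×5 + 12×4 + 10×4 + 10×4 + 11×3 = 287
Fresno: 12×4 + 7×1 + 9×1 + 12×3 + 10×5 + 10×3 + 11×5 = 235
Edmonton: 12×2 + 7×4 + 9×4 + 12×1 + 10×1 + 10×2 + 11×2 = 152
Houston: 12×1 + 7×2 + 9×3 + 12×5 + 10×2 + 10×5 + 11×1 = 194
Chicago: 12×3 + 7×5 + 9×2 + 12×2 + 10×3 + 10×1 + 11×4 = 197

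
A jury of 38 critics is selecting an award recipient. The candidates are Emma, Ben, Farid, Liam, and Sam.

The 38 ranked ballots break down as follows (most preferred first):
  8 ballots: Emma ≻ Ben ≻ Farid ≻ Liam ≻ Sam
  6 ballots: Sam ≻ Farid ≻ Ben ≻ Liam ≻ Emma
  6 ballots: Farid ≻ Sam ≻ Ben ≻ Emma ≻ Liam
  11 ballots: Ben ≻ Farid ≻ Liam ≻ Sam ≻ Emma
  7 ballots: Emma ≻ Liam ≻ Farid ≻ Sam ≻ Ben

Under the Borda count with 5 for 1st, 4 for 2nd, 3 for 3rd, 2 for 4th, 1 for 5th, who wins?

Emma: 8×5 + 6×1 + 6×2 + 11×1 + 7×5 = 104
Ben: 8×4 + 6×3 + 6×3 + 11×5 + 7×1 = 130
Farid: 8×3 + 6×4 + 6×5 + 11×4 + 7×3 = 143
Liam: 8×2 + 6×2 + 6×1 + 11×3 + 7×4 = 95
Sam: 8×1 + 6×5 + 6×4 + 11×2 + 7×2 = 98

Farid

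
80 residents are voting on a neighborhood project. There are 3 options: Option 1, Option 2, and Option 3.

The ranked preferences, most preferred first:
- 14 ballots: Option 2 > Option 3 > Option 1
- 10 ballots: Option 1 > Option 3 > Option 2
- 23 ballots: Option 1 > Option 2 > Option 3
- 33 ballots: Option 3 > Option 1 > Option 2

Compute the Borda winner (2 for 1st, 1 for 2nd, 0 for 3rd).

Option 1

Option 1: 14×0 + 10×2 + 23×2 + 33×1 = 99
Option 2: 14×2 + 10×0 + 23×1 + 33×0 = 51
Option 3: 14×1 + 10×1 + 23×0 + 33×2 = 90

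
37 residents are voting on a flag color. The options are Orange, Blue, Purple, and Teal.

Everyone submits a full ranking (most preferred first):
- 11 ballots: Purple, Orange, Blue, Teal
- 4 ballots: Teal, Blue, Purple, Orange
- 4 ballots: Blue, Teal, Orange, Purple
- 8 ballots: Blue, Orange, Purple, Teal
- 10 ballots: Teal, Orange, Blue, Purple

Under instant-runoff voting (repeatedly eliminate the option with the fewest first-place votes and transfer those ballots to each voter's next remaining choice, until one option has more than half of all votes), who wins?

Round 1: Orange 0, Blue 12, Purple 11, Teal 14. Orange eliminated.
Round 2: Blue 12, Purple 11, Teal 14. Purple eliminated.
Round 3: Blue 23, Teal 14. Blue has a majority (≥19).

Blue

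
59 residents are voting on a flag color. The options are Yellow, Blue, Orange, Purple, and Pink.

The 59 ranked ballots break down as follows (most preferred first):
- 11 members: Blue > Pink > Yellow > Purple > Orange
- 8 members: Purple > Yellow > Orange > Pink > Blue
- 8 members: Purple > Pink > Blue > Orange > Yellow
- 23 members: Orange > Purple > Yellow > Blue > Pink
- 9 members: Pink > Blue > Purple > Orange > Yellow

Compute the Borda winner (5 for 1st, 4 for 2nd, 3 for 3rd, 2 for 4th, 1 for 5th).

Yellow: 11×3 + 8×4 + 8×1 + 23×3 + 9×1 = 151
Blue: 11×5 + 8×1 + 8×3 + 23×2 + 9×4 = 169
Orange: 11×1 + 8×3 + 8×2 + 23×5 + 9×2 = 184
Purple: 11×2 + 8×5 + 8×5 + 23×4 + 9×3 = 221
Pink: 11×4 + 8×2 + 8×4 + 23×1 + 9×5 = 160

Purple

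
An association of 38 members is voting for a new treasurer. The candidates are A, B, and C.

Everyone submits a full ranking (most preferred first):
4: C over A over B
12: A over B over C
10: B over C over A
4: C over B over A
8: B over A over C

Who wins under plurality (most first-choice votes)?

B

First-place votes: A 12, B 18, C 8.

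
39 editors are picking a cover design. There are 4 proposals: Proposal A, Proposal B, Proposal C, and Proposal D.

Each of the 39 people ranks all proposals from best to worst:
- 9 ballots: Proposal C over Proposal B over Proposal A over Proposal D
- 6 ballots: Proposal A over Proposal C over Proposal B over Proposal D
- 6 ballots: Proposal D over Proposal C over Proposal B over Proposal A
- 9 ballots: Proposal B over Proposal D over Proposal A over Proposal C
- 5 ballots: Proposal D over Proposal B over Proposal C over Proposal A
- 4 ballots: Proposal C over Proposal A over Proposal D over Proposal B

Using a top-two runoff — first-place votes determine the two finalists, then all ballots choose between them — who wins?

Proposal D

Round 1 first-place votes: Proposal A 6, Proposal B 9, Proposal C 13, Proposal D 11. Proposal C and Proposal D advance.
Runoff: Proposal C is ranked above Proposal D on 19 ballots, Proposal D above Proposal C on 20.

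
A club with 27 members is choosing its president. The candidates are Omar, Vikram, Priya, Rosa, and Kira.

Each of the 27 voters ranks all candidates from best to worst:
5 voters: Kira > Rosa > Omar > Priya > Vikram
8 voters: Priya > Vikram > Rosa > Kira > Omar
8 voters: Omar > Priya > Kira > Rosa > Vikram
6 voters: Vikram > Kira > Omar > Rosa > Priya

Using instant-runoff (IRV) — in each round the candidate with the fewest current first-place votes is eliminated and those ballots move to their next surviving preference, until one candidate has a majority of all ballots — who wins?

Omar

Round 1: Omar 8, Vikram 6, Priya 8, Rosa 0, Kira 5. Rosa eliminated.
Round 2: Omar 8, Vikram 6, Priya 8, Kira 5. Kira eliminated.
Round 3: Omar 13, Vikram 6, Priya 8. Vikram eliminated.
Round 4: Omar 19, Priya 8. Omar has a majority (≥14).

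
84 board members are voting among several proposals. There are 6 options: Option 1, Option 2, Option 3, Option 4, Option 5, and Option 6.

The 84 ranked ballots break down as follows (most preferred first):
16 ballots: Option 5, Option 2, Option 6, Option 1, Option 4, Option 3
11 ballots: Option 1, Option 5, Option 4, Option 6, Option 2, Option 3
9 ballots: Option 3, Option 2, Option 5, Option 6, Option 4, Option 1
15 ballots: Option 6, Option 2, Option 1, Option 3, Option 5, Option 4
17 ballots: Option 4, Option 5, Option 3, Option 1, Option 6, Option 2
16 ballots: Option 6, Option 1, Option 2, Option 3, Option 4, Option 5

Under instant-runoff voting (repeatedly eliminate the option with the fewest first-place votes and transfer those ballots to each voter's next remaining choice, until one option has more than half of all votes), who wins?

Round 1: Option 1 11, Option 2 0, Option 3 9, Option 4 17, Option 5 16, Option 6 31. Option 2 eliminated.
Round 2: Option 1 11, Option 3 9, Option 4 17, Option 5 16, Option 6 31. Option 3 eliminated.
Round 3: Option 1 11, Option 4 17, Option 5 25, Option 6 31. Option 1 eliminated.
Round 4: Option 4 17, Option 5 36, Option 6 31. Option 4 eliminated.
Round 5: Option 5 53, Option 6 31. Option 5 has a majority (≥43).

Option 5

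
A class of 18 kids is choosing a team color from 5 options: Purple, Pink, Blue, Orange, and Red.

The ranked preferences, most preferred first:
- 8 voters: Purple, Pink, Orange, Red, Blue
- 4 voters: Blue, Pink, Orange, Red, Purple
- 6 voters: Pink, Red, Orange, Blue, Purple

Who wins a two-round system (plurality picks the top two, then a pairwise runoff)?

Pink

Round 1 first-place votes: Purple 8, Pink 6, Blue 4, Orange 0, Red 0. Purple and Pink advance.
Runoff: Purple is ranked above Pink on 8 ballots, Pink above Purple on 10.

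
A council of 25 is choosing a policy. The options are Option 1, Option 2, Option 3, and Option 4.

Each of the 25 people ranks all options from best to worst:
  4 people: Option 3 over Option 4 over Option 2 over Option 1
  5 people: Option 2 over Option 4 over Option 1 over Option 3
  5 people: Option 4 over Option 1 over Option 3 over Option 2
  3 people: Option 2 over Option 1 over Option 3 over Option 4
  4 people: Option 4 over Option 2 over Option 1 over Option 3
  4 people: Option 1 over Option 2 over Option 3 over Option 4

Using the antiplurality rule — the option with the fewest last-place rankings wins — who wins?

Last-place votes: Option 1 4, Option 2 5, Option 3 9, Option 4 7.

Option 1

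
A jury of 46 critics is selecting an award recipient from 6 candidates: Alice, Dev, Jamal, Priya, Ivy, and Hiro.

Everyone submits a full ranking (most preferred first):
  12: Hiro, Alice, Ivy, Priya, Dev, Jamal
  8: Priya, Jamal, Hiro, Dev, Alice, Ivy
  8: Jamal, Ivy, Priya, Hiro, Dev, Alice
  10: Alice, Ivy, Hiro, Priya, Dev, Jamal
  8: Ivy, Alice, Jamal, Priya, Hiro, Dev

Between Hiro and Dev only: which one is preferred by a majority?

Hiro

Hiro is ranked above Dev on 46 ballots; Dev above Hiro on 0.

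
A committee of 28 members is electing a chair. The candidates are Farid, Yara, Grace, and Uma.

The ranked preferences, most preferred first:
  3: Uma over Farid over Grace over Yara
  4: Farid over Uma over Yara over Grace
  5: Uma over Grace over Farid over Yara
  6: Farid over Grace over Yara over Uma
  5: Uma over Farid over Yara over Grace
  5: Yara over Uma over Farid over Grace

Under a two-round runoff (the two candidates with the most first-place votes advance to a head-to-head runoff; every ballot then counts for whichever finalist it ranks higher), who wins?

Uma

Round 1 first-place votes: Farid 10, Yara 5, Grace 0, Uma 13. Uma and Farid advance.
Runoff: Uma is ranked above Farid on 18 ballots, Farid above Uma on 10.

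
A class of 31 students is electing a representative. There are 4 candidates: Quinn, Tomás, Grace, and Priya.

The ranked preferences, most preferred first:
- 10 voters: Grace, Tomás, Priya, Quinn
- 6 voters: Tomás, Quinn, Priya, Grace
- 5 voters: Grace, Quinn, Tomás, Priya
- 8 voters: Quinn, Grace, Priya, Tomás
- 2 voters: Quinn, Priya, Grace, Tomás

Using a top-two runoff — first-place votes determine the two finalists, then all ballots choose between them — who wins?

Round 1 first-place votes: Quinn 10, Tomás 6, Grace 15, Priya 0. Grace and Quinn advance.
Runoff: Grace is ranked above Quinn on 15 ballots, Quinn above Grace on 16.

Quinn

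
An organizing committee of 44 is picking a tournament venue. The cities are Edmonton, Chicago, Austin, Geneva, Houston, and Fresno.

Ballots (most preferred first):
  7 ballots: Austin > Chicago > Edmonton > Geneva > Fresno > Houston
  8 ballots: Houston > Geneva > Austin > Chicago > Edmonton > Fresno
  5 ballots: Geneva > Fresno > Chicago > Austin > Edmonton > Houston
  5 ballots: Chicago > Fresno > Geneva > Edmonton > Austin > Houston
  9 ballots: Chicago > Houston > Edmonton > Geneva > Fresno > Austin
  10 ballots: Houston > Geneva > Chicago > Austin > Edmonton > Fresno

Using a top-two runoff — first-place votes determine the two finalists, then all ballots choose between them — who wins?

Chicago

Round 1 first-place votes: Edmonton 0, Chicago 14, Austin 7, Geneva 5, Houston 18, Fresno 0. Houston and Chicago advance.
Runoff: Houston is ranked above Chicago on 18 ballots, Chicago above Houston on 26.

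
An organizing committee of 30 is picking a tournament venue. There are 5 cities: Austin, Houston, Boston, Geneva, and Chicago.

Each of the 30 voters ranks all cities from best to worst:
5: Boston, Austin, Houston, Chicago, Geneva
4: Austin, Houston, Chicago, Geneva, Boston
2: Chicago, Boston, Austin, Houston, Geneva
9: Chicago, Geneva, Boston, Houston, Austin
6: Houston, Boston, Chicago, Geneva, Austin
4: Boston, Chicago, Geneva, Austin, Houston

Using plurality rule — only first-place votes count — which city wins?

Chicago

First-place votes: Austin 4, Houston 6, Boston 9, Geneva 0, Chicago 11.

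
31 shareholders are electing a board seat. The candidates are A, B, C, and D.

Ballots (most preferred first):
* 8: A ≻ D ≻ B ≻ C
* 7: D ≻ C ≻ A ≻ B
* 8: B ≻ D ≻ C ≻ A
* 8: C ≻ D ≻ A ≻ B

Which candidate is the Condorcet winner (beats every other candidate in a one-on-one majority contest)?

D vs A: 23–8
D vs B: 23–8
D vs C: 23–8
D beats every other candidate.

D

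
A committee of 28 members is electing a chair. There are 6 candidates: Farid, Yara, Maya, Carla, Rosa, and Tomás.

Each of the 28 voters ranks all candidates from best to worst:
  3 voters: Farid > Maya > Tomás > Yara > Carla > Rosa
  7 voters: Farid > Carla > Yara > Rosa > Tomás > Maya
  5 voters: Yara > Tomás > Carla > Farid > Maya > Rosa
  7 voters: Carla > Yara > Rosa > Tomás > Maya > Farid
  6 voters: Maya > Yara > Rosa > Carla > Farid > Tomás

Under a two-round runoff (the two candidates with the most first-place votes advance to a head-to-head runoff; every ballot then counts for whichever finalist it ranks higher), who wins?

Round 1 first-place votes: Farid 10, Yara 5, Maya 6, Carla 7, Rosa 0, Tomás 0. Farid and Carla advance.
Runoff: Farid is ranked above Carla on 10 ballots, Carla above Farid on 18.

Carla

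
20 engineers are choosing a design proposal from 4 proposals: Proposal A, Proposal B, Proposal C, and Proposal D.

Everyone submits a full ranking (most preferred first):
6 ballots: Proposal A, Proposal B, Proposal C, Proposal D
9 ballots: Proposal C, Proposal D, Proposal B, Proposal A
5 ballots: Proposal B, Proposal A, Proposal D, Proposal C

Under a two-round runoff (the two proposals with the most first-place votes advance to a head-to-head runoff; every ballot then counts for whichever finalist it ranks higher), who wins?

Proposal A

Round 1 first-place votes: Proposal A 6, Proposal B 5, Proposal C 9, Proposal D 0. Proposal C and Proposal A advance.
Runoff: Proposal C is ranked above Proposal A on 9 ballots, Proposal A above Proposal C on 11.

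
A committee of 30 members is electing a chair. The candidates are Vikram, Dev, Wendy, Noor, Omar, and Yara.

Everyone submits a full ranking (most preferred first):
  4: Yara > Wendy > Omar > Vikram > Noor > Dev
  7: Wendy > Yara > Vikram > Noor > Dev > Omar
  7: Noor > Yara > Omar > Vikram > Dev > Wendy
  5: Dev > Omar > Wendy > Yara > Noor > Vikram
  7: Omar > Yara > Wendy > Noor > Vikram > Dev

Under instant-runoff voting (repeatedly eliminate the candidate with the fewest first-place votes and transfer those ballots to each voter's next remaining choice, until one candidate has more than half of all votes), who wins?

Omar

Round 1: Vikram 0, Dev 5, Wendy 7, Noor 7, Omar 7, Yara 4. Vikram eliminated.
Round 2: Dev 5, Wendy 7, Noor 7, Omar 7, Yara 4. Yara eliminated.
Round 3: Dev 5, Wendy 11, Noor 7, Omar 7. Dev eliminated.
Round 4: Wendy 11, Noor 7, Omar 12. Noor eliminated.
Round 5: Wendy 11, Omar 19. Omar has a majority (≥16).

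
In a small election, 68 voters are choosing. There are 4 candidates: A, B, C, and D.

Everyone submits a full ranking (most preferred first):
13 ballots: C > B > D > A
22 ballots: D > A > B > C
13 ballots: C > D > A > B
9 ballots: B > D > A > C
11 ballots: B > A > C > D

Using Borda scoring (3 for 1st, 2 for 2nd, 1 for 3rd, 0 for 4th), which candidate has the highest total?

A: 13×0 + 22×2 + 13×1 + 9×1 + 11×2 = 88
B: 13×2 + 22×1 + 13×0 + 9×3 + 11×3 = 108
C: 13×3 + 22×0 + 13×3 + 9×0 + 11×1 = 89
D: 13×1 + 22×3 + 13×2 + 9×2 + 11×0 = 123

D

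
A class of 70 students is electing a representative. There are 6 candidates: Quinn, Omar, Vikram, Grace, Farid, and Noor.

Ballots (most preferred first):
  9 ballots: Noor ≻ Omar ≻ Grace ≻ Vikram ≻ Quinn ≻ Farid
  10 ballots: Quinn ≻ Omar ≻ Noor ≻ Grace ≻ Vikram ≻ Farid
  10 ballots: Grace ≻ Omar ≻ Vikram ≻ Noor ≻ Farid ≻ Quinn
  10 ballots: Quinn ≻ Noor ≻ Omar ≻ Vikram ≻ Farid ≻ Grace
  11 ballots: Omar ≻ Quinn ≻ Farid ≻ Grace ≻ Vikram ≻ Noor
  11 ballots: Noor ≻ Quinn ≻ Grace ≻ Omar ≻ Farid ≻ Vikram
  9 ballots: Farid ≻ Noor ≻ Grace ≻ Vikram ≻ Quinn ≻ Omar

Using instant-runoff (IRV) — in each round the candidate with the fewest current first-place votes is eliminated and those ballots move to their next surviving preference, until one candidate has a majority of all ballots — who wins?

Noor

Round 1: Quinn 20, Omar 11, Vikram 0, Grace 10, Farid 9, Noor 20. Vikram eliminated.
Round 2: Quinn 20, Omar 11, Grace 10, Farid 9, Noor 20. Farid eliminated.
Round 3: Quinn 20, Omar 11, Grace 10, Noor 29. Grace eliminated.
Round 4: Quinn 20, Omar 21, Noor 29. Quinn eliminated.
Round 5: Omar 31, Noor 39. Noor has a majority (≥36).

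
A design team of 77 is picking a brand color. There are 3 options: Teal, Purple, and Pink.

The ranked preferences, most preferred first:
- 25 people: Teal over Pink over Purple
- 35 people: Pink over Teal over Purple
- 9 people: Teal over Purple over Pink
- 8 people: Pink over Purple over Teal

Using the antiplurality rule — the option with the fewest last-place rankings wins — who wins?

Teal

Last-place votes: Teal 8, Purple 60, Pink 9.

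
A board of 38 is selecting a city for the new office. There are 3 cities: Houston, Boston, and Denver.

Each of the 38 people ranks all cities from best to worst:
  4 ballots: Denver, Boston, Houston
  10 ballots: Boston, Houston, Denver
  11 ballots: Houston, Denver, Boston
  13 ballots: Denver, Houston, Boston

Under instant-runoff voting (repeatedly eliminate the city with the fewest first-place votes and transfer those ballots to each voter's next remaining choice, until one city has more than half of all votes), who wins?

Houston

Round 1: Houston 11, Boston 10, Denver 17. Boston eliminated.
Round 2: Houston 21, Denver 17. Houston has a majority (≥20).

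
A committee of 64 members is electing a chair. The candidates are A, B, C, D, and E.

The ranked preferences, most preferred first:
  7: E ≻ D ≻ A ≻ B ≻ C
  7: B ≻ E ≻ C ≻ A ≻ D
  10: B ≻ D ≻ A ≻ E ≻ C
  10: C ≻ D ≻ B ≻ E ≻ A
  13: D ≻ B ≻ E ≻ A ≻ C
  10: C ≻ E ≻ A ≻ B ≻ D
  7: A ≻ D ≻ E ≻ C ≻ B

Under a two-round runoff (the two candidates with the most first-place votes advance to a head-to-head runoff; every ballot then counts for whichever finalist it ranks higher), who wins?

B

Round 1 first-place votes: A 7, B 17, C 20, D 13, E 7. C and B advance.
Runoff: C is ranked above B on 27 ballots, B above C on 37.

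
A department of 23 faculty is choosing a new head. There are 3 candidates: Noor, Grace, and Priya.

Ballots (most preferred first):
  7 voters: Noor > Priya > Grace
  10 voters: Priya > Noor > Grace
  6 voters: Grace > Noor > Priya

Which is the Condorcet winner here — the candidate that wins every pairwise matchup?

Noor

Noor vs Grace: 17–6
Noor vs Priya: 13–10
Noor beats every other candidate.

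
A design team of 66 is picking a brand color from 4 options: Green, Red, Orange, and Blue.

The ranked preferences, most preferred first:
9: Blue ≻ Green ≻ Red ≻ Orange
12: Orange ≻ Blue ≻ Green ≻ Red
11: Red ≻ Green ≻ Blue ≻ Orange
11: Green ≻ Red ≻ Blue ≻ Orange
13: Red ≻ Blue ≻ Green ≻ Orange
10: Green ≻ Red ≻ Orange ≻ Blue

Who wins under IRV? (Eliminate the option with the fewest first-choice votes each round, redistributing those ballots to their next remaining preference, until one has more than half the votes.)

Green

Round 1: Green 21, Red 24, Orange 12, Blue 9. Blue eliminated.
Round 2: Green 30, Red 24, Orange 12. Orange eliminated.
Round 3: Green 42, Red 24. Green has a majority (≥34).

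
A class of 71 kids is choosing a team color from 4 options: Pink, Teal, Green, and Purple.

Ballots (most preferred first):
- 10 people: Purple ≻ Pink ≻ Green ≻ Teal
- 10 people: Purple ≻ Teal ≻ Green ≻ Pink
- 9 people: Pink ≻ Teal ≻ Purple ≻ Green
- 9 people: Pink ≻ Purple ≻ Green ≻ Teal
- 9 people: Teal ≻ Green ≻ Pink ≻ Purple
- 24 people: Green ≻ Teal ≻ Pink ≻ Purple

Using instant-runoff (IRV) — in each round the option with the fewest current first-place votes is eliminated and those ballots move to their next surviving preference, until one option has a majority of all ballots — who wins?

Purple

Round 1: Pink 18, Teal 9, Green 24, Purple 20. Teal eliminated.
Round 2: Pink 18, Green 33, Purple 20. Pink eliminated.
Round 3: Green 33, Purple 38. Purple has a majority (≥36).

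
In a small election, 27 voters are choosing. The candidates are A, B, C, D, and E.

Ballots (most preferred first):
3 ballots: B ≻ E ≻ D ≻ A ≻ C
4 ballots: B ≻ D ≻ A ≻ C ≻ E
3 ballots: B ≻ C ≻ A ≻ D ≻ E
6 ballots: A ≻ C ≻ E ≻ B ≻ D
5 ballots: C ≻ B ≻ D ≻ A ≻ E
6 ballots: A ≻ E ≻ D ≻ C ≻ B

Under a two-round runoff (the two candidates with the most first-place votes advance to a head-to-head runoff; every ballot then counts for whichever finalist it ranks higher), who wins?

Round 1 first-place votes: A 12, B 10, C 5, D 0, E 0. A and B advance.
Runoff: A is ranked above B on 12 ballots, B above A on 15.

B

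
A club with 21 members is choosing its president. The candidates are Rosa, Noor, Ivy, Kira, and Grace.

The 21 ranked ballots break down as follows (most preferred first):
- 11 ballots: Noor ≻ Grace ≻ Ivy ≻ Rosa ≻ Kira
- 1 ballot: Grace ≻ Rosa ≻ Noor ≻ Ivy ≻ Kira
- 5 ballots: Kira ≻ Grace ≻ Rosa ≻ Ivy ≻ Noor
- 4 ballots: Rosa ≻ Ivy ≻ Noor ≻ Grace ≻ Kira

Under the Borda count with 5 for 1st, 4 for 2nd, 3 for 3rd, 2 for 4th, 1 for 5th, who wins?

Rosa: 11×2 + 1×4 + 5×3 + 4×5 = 61
Noor: 11×5 + 1×3 + 5×1 + 4×3 = 75
Ivy: 11×3 + 1×2 + 5×2 + 4×4 = 61
Kira: 11×1 + 1×1 + 5×5 + 4×1 = 41
Grace: 11×4 + 1×5 + 5×4 + 4×2 = 77

Grace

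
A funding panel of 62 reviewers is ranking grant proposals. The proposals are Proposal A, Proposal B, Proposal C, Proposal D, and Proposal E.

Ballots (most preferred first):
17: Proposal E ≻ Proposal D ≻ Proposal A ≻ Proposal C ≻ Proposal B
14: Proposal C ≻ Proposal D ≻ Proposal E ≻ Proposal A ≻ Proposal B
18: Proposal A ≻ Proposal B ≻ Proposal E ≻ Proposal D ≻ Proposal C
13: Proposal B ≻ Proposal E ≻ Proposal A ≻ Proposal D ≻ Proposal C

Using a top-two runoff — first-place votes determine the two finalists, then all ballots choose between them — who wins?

Round 1 first-place votes: Proposal A 18, Proposal B 13, Proposal C 14, Proposal D 0, Proposal E 17. Proposal A and Proposal E advance.
Runoff: Proposal A is ranked above Proposal E on 18 ballots, Proposal E above Proposal A on 44.

Proposal E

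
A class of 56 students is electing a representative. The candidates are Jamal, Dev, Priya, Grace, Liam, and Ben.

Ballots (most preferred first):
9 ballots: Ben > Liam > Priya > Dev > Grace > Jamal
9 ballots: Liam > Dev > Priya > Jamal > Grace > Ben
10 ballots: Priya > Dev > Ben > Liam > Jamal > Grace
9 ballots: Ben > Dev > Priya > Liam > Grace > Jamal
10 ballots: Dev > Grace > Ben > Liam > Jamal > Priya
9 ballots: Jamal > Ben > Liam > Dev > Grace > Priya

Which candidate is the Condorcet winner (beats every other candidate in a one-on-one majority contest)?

Dev vs Jamal: 47–9
Dev vs Priya: 37–19
Dev vs Grace: 56–0
Dev vs Liam: 29–27
Dev vs Ben: 29–27
Dev beats every other candidate.

Dev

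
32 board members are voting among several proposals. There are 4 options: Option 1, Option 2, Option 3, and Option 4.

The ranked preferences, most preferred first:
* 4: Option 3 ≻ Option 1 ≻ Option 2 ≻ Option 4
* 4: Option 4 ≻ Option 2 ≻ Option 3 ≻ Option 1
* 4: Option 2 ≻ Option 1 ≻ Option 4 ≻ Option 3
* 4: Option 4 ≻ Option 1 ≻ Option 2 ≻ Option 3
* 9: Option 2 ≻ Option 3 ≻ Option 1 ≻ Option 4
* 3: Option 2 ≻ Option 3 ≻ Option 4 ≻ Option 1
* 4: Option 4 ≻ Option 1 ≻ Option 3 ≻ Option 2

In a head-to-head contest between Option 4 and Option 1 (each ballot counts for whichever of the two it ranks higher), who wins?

Option 1

Option 4 is ranked above Option 1 on 15 ballots; Option 1 above Option 4 on 17.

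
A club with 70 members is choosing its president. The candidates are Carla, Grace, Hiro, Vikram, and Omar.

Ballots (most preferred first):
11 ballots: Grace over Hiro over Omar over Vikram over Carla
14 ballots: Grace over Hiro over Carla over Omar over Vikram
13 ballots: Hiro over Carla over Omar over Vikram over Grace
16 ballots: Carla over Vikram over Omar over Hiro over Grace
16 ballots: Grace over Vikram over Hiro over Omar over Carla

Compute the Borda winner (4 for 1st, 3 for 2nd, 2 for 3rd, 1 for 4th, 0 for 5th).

Carla: 11×0 + 14×2 + 13×3 + 16×4 + 16×0 = 131
Grace: 11×4 + 14×4 + 13×0 + 16×0 + 16×4 = 164
Hiro: 11×3 + 14×3 + 13×4 + 16×1 + 16×2 = 175
Vikram: 11×1 + 14×0 + 13×1 + 16×3 + 16×3 = 120
Omar: 11×2 + 14×1 + 13×2 + 16×2 + 16×1 = 110

Hiro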